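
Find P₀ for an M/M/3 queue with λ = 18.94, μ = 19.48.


a = λ/μ = 18.94/19.48 = 0.9723; ρ = a/c = 0.3241
Σ_{k=0}^{2} a^k/k! (terms k=0..2) = 1.00000 + 0.97228 + 0.47266 = 2.44494
Tail: a^3/(3!(1−ρ)) = 0.91912/(6·0.6759) = 0.22664
P₀ = 1/(2.44494 + 0.22664) = 1/2.67158 = 0.374310

Final: 0.374310


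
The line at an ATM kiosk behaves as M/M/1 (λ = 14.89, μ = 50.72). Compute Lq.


ρ = 14.89/50.72 = 0.2936
Lq = ρ²/(1−ρ) = 0.08618/0.7064 = 0.1220

Final: 0.1220


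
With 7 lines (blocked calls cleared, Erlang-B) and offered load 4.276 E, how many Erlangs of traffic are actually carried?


B(7,4.276) = 0.077442 (Erlang-B)
Carried load = a(1 − B) = 4.276·(1 − 0.077442) = 4.276·0.922558 = 3.9449 E

Final: 3.9449 Erlangs


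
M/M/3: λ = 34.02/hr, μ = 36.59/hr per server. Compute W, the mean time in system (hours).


a = 0.9298; ρ = 0.3099; P₀ = 0.391220
Lq = P₀·a^c·ρ/(c!(1−ρ)²) = 0.03411
Wq = Lq/λ = 0.03411/34.02 = 0.001003 hr
W = Wq + 1/μ = 0.001003 + 0.02733 = 0.02833 hr

Final: 0.02833 hr


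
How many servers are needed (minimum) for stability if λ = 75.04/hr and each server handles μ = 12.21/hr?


Stability requires cμ > λ ⇔ c > λ/μ.
λ/μ = 75.04/12.21 = 6.1458
Minimum integer c = ⌊6.1458⌋ + 1 = 7
Check: 7·12.21 = 85.47 > 75.04, while 6·12.21 = 73.26 ≤ 75.04

Final: 7 servers


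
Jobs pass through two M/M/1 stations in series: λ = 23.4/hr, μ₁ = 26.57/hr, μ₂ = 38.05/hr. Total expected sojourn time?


Each node sees arrival rate λ = 23.4/hr (tandem ⇒ throughput preserved).
W₁ = 1/(μ₁−λ) = 1/(26.57−23.4) = 0.31546 hr
W₂ = 1/(μ₂−λ) = 1/(38.05−23.4) = 0.06826 hr
W_total = W₁ + W₂ = 0.31546 + 0.06826 = 0.38372 hr

Final: 0.38372 hr


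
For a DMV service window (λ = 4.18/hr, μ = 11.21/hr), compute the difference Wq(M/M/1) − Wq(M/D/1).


ρ = 4.18/11.21 = 0.3729
Wq(M/M/1) = ρ/(μ−λ) = 0.3729/7.03 = 0.05304 hr
Wq(M/D/1) = ρ/(2(μ−λ)) = 0.02652 hr
Savings = 0.05304 − 0.02652 = 0.02652 hr

Final: 0.02652 hr


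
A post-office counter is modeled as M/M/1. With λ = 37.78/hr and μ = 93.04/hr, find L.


ρ = λ/μ = 37.78/93.04 = 0.4061
L = ρ/(1−ρ) = 0.4061/(1 − 0.4061) = 0.4061/0.5939 = 0.6837

Final: 0.6837


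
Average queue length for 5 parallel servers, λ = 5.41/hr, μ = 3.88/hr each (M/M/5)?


a = λ/μ = 1.3943; ρ = a/5 = 0.2789
P₀ = 0.247733
Lq = P₀·a^c·ρ / (c!·(1−ρ)²) = 0.247733·5.27021·0.2789/(120·0.52003)
= 0.005834

Final: 0.005834


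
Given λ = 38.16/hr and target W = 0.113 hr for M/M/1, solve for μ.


W = 1/(μ−λ) ⇒ μ − λ = 1/W = 1/0.113 = 8.8496
μ = λ + 1/W = 38.16 + 8.8496 = 47.0096 per hr

Final: 47.0096 /hr


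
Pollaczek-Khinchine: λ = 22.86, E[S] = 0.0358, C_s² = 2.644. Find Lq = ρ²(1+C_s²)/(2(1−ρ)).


ρ = λ·E[S] = 22.86·0.0358 = 0.8184
Lq = ρ²(1+C_s²)/(2(1−ρ)) = 0.6698·(1+2.644)/(2·0.1816)
= 0.6698·3.6440/0.3632 = 6.71927

Final: 6.71927


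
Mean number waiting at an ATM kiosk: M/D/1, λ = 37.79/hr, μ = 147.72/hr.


ρ = 37.79/147.72 = 0.2558
M/D/1: Lq = ρ²/(2(1−ρ)) = 0.06544/(2·0.7442) = 0.04397

Final: 0.04397


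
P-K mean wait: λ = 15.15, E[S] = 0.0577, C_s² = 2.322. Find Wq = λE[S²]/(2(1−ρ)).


ρ = λ·E[S] = 15.15·0.0577 = 0.8742
E[S²] = E[S]²(1+C_s²) = 0.0577²·(1+2.322) = 0.011060
Wq = λ·E[S²]/(2(1−ρ)) = 15.15·0.011060/(2·0.1258) = 0.66573 hr

Final: 0.66573 hr


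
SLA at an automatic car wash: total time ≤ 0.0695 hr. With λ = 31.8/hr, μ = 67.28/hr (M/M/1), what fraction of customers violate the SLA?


W ~ Exponential(μ−λ) for M/M/1.
μ − λ = 67.28 − 31.8 = 35.4800
P(W > t) = e^{−(μ−λ)t} = e^{−2.4659} = 0.084936

Final: 0.084936


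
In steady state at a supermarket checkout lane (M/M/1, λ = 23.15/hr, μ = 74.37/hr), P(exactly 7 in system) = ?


ρ = 23.15/74.37 = 0.3113
P_n = (1−ρ)·ρ^n = (1 − 0.3113)·0.3113^7 = 0.6887·0.0002832 = 0.0001950

Final: 0.0001950


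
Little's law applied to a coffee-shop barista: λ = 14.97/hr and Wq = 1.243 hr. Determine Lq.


Lq = λWq = 14.97·1.243 = 18.6077

Final: 18.6077


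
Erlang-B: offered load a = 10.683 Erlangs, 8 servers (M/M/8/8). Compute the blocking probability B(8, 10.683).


B(c,a) = (a^c/c!) / Σ_{k=0}^{c} a^k/k!
a^8/8! = 4207.511423
Σ terms (k=0..8): 1.00000 + 10.68300 + 57.06324 + 203.20221 + 542.70231 + 1159.53776 + 2064.55698 + 3150.80889 + 4207.51142 = 11397.065826
B = 4207.511423/11397.065826 = 0.369175

Final: 0.369175


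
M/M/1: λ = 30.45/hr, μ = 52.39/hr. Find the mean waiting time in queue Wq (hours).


ρ = 30.45/52.39 = 0.5812
Wq = ρ/(μ−λ) = 0.5812/(52.39 − 30.45) = 0.5812/21.94 = 0.02649 hr

Final: 0.02649 hr


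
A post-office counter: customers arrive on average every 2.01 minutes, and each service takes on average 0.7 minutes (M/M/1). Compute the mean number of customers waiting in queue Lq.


λ = 60/2.01 = 29.8507 /hr
μ = 60/0.7 = 85.7143 /hr
ρ = λ/μ = 29.8507/85.7143 = 0.3483
Lq = ρ²/(1−ρ) = 0.1213/0.6517 = 0.1861

Final: 0.1861


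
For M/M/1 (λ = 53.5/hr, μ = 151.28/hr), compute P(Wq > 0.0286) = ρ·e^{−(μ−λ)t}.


ρ = 53.5/151.28 = 0.3536
P(Wq > t) = ρ·e^{−(μ−λ)t} = 0.3536·e^{−2.7965}
= 0.3536·0.061023 = 0.021581

Final: 0.021581


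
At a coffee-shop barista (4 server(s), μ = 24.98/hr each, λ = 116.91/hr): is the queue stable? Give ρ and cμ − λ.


Total capacity cμ = 4·24.98 = 99.92/hr
ρ = λ/(cμ) = 116.91/99.92 = 1.1700
Stable ⇔ ρ < 1: NO
Spare capacity = cμ − λ = 99.92 − 116.91 = -16.99/hr

Final: ρ = 1.1700; unstable; margin = -16.99/hr


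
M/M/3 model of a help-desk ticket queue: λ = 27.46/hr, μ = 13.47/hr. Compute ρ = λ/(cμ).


ρ = λ/(cμ) = 27.46/(3·13.47) = 27.46/40.41 = 0.6795

Final: 0.6795


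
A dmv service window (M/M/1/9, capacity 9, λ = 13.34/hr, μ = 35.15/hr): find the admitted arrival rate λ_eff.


ρ = 0.3795; P_K = (1−ρ)ρ^9/(1−ρ^10) = 0.0001014
λ_eff = λ(1 − P_K) = 13.34·(1 − 0.0001014) = 13.34·0.999899 = 13.3386 /hr

Final: 13.3386 /hr


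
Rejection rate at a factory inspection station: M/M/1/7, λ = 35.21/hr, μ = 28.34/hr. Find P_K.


ρ = λ/μ = 35.21/28.34 = 1.2424
P_K = (1−ρ)ρ^K/(1−ρ^(K+1)) = (-0.2424·4.569443)/(1 − 5.677138)
= -1.107695/-4.677138 = 0.236832

Final: 0.236832


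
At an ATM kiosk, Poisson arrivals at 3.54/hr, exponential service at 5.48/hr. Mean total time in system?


W = 1/(μ−λ) = 1/(5.48 − 3.54) = 1/1.94 = 0.5155 hr

Final: 0.5155 hr


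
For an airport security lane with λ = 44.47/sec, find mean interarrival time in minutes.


Mean interarrival time = 1/λ = 1/44.47 second = 0.02249 second
In minutes: 0.02249 × 0.0166667 = 0.0003748 min

Final: 0.0003748 min


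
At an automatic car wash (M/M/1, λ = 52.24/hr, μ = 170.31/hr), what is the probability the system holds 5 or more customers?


ρ = 52.24/170.31 = 0.3067
P(N ≥ n) = ρ^n = 0.3067^5 = 0.002715

Final: 0.002715


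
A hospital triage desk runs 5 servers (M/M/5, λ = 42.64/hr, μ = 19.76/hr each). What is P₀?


a = λ/μ = 42.64/19.76 = 2.1579; ρ = a/c = 0.4316
Σ_{k=0}^{4} a^k/k! (terms k=0..4) = 1.00000 + 2.15789 + 2.32825 + 1.67471 + 0.90346 = 8.06432
Tail: a^5/(5!(1−ρ)) = 46.78981/(120·0.5684) = 0.68596
P₀ = 1/(8.06432 + 0.68596) = 1/8.75028 = 0.114282

Final: 0.114282


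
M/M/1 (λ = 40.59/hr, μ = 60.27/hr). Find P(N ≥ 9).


ρ = 40.59/60.27 = 0.6735
P(N ≥ n) = ρ^n = 0.6735^9 = 0.028501

Final: 0.028501


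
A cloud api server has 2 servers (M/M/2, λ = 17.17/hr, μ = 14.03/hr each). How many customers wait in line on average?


a = λ/μ = 1.2238; ρ = a/2 = 0.6119
P₀ = 0.240769
Lq = P₀·a^c·ρ / (c!·(1−ρ)²) = 0.240769·1.49770·0.6119/(2·0.15062)
= 0.73249

Final: 0.73249


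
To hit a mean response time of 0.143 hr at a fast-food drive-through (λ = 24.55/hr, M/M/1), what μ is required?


W = 1/(μ−λ) ⇒ μ − λ = 1/W = 1/0.143 = 6.9930
μ = λ + 1/W = 24.55 + 6.9930 = 31.5430 per hr

Final: 31.5430 /hr


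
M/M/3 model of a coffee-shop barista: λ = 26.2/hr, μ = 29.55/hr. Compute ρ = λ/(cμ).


ρ = λ/(cμ) = 26.2/(3·29.55) = 26.2/88.65 = 0.2955

Final: 0.2955


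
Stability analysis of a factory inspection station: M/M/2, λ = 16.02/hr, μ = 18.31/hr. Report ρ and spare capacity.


Total capacity cμ = 2·18.31 = 36.62/hr
ρ = λ/(cμ) = 16.02/36.62 = 0.4375
Stable ⇔ ρ < 1: YES
Spare capacity = cμ − λ = 36.62 − 16.02 = 20.60/hr

Final: ρ = 0.4375; stable; margin = 20.60/hr


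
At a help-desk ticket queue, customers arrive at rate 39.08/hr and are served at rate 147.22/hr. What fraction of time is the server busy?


ρ = λ/μ = 39.08/147.22 = 0.2655

Final: 0.2655


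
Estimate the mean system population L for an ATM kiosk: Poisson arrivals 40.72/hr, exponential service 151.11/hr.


ρ = λ/μ = 40.72/151.11 = 0.2695
L = ρ/(1−ρ) = 0.2695/(1 − 0.2695) = 0.2695/0.7305 = 0.3689

Final: 0.3689


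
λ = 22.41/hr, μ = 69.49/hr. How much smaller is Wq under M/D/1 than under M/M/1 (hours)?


ρ = 22.41/69.49 = 0.3225
Wq(M/M/1) = ρ/(μ−λ) = 0.3225/47.08 = 0.006850 hr
Wq(M/D/1) = ρ/(2(μ−λ)) = 0.003425 hr
Savings = 0.006850 − 0.003425 = 0.003425 hr

Final: 0.003425 hr


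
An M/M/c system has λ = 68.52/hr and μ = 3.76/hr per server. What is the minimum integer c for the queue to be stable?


Stability requires cμ > λ ⇔ c > λ/μ.
λ/μ = 68.52/3.76 = 18.2234
Minimum integer c = ⌊18.2234⌋ + 1 = 19
Check: 19·3.76 = 71.44 > 68.52, while 18·3.76 = 67.68 ≤ 68.52

Final: 19 servers


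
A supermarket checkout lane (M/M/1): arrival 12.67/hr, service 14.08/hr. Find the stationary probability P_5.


ρ = 12.67/14.08 = 0.8999
P_n = (1−ρ)·ρ^n = (1 − 0.8999)·0.8999^5 = 0.1001·0.590024 = 0.059086

Final: 0.059086


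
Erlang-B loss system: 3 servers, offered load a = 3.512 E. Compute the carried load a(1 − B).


B(3,3.512) = 0.403359 (Erlang-B)
Carried load = a(1 − B) = 3.512·(1 − 0.403359) = 3.512·0.596641 = 2.0954 E

Final: 2.0954 Erlangs


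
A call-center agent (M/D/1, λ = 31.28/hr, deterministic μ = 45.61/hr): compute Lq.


ρ = 31.28/45.61 = 0.6858
M/D/1: Lq = ρ²/(2(1−ρ)) = 0.4703/(2·0.3142) = 0.74851

Final: 0.74851


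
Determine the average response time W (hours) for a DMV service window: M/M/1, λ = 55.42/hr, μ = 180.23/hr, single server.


W = 1/(μ−λ) = 1/(180.23 − 55.42) = 1/124.81 = 0.008012 hr

Final: 0.008012 hr


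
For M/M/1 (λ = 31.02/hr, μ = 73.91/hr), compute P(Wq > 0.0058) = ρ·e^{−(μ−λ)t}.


ρ = 31.02/73.91 = 0.4197
P(Wq > t) = ρ·e^{−(μ−λ)t} = 0.4197·e^{−0.2488}
= 0.4197·0.779766 = 0.327267

Final: 0.327267


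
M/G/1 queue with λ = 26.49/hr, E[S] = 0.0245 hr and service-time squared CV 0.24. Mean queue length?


ρ = λ·E[S] = 26.49·0.0245 = 0.6490
Lq = ρ²(1+C_s²)/(2(1−ρ)) = 0.4212·(1+0.24)/(2·0.3510)
= 0.4212·1.2400/0.7020 = 0.74402

Final: 0.74402


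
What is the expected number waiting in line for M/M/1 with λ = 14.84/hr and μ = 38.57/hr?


ρ = 14.84/38.57 = 0.3848
Lq = ρ²/(1−ρ) = 0.1480/0.6152 = 0.2406

Final: 0.2406


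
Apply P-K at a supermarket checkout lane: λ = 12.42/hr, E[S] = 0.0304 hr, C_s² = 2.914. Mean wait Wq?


ρ = λ·E[S] = 12.42·0.0304 = 0.3776
E[S²] = E[S]²(1+C_s²) = 0.0304²·(1+2.914) = 0.003617
Wq = λ·E[S²]/(2(1−ρ)) = 12.42·0.003617/(2·0.6224) = 0.03609 hr

Final: 0.03609 hr


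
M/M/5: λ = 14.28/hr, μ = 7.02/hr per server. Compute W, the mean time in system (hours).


a = 2.0342; ρ = 0.4068; P₀ = 0.129722
Lq = P₀·a^c·ρ/(c!(1−ρ)²) = 0.04354
Wq = Lq/λ = 0.04354/14.28 = 0.003049 hr
W = Wq + 1/μ = 0.003049 + 0.14245 = 0.14550 hr

Final: 0.14550 hr


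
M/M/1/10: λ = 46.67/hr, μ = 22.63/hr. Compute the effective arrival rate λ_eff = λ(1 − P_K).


ρ = 2.0623; P_K = (1−ρ)ρ^10/(1−ρ^11) = 0.515286
λ_eff = λ(1 − P_K) = 46.67·(1 − 0.515286) = 46.67·0.484714 = 22.6216 /hr

Final: 22.6216 /hr


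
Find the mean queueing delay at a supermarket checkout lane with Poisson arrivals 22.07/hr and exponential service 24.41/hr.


ρ = 22.07/24.41 = 0.9041
Wq = ρ/(μ−λ) = 0.9041/(24.41 − 22.07) = 0.9041/2.34 = 0.3864 hr

Final: 0.3864 hr


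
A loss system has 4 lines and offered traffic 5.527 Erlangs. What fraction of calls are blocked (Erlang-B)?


B(c,a) = (a^c/c!) / Σ_{k=0}^{c} a^k/k!
a^4/4! = 38.881823
Σ terms (k=0..4): 1.00000 + 5.52700 + 15.27386 + 28.13955 + 38.88182 = 88.822237
B = 38.881823/88.822237 = 0.437749

Final: 0.437749


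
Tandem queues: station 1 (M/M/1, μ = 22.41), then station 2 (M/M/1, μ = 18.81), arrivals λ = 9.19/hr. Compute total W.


Each node sees arrival rate λ = 9.19/hr (tandem ⇒ throughput preserved).
W₁ = 1/(μ₁−λ) = 1/(22.41−9.19) = 0.07564 hr
W₂ = 1/(μ₂−λ) = 1/(18.81−9.19) = 0.10395 hr
W_total = W₁ + W₂ = 0.07564 + 0.10395 = 0.17959 hr

Final: 0.17959 hr


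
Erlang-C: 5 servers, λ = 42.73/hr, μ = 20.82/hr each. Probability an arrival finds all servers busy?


a = λ/μ = 2.0524; ρ = a/5 = 0.4105
P₀ = 0.127336 (from M/M/c formula)
C(c,a) = [a^c/(c!(1−ρ))]·P₀ = [36.41337/(120·0.5895)]·0.127336
= 0.51472·0.127336 = 0.065543

Final: 0.065543


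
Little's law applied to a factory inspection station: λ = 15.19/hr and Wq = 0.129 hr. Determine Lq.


Lq = λWq = 15.19·0.129 = 1.9595

Final: 1.9595


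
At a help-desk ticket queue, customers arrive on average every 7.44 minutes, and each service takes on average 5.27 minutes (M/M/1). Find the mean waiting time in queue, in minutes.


λ = 60/7.44 = 8.0645 /hr
μ = 60/5.27 = 11.3852 /hr
ρ = λ/μ = 8.0645/11.3852 = 0.7083
Wq = ρ/(μ−λ) = 0.7083/(11.3852−8.0645) = 0.21331 hr
In minutes: 0.21331·60 = 12.799 min

Final: 12.799 min


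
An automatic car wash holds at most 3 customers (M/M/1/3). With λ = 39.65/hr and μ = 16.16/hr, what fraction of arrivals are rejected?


ρ = λ/μ = 39.65/16.16 = 2.4536
P_K = (1−ρ)ρ^K/(1−ρ^(K+1)) = (-1.4536·14.770851)/(1 − 36.241598)
= -21.470748/-35.241598 = 0.609244

Final: 0.609244


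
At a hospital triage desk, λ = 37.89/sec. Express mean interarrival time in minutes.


Mean interarrival time = 1/λ = 1/37.89 second = 0.02639 second
In minutes: 0.02639 × 0.0166667 = 0.0004399 min

Final: 0.0004399 min


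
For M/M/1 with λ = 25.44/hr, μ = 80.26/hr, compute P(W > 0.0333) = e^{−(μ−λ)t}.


W ~ Exponential(μ−λ) for M/M/1.
μ − λ = 80.26 − 25.44 = 54.8200
P(W > t) = e^{−(μ−λ)t} = e^{−1.8255} = 0.161136

Final: 0.161136


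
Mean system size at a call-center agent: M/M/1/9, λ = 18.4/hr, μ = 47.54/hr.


ρ = 18.4/47.54 = 0.3870
L = ρ[1 − (K+1)ρ^K + Kρ^(K+1)] / [(1−ρ)(1−ρ^(K+1))]
Numerator: 0.3870·(1 − 10·0.0001949 + 9·0.00007544) = 0.386551
Denominator: (0.6130)·(0.999925) = 0.612911
L = 0.386551/0.612911 = 0.6307

Final: 0.6307


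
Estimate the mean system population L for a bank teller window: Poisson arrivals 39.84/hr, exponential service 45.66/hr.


ρ = λ/μ = 39.84/45.66 = 0.8725
L = ρ/(1−ρ) = 0.8725/(1 − 0.8725) = 0.8725/0.1275 = 6.8454

Final: 6.8454


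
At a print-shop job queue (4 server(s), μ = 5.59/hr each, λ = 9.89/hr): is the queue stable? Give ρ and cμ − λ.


Total capacity cμ = 4·5.59 = 22.36/hr
ρ = λ/(cμ) = 9.89/22.36 = 0.4423
Stable ⇔ ρ < 1: YES
Spare capacity = cμ − λ = 22.36 − 9.89 = 12.47/hr

Final: ρ = 0.4423; stable; margin = 12.47/hr


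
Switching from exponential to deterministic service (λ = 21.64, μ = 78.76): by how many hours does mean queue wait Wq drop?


ρ = 21.64/78.76 = 0.2748
Wq(M/M/1) = ρ/(μ−λ) = 0.2748/57.12 = 0.004810 hr
Wq(M/D/1) = ρ/(2(μ−λ)) = 0.002405 hr
Savings = 0.004810 − 0.002405 = 0.002405 hr

Final: 0.002405 hr


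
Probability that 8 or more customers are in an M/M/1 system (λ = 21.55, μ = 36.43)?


ρ = 21.55/36.43 = 0.5915
P(N ≥ n) = ρ^n = 0.5915^8 = 0.014994

Final: 0.014994


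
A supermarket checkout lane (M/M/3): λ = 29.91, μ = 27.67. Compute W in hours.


a = 1.0810; ρ = 0.3603; P₀ = 0.333971
Lq = P₀·a^c·ρ/(c!(1−ρ)²) = 0.06191
Wq = Lq/λ = 0.06191/29.91 = 0.002070 hr
W = Wq + 1/μ = 0.002070 + 0.03614 = 0.03821 hr

Final: 0.03821 hr


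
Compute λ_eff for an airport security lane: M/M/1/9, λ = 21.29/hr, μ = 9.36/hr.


ρ = 2.2746; P_K = (1−ρ)ρ^9/(1−ρ^10) = 0.560508
λ_eff = λ(1 − P_K) = 21.29·(1 − 0.560508) = 21.29·0.439492 = 9.3568 /hr

Final: 9.3568 /hr


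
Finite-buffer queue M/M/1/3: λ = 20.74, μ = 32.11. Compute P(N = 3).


ρ = λ/μ = 20.74/32.11 = 0.6459
P_K = (1−ρ)ρ^K/(1−ρ^(K+1)) = (0.3541·0.269467)/(1 − 0.174050)
= 0.095417/0.825950 = 0.115524

Final: 0.115524


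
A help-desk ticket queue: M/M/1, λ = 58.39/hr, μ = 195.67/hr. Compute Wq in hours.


ρ = 58.39/195.67 = 0.2984
Wq = ρ/(μ−λ) = 0.2984/(195.67 − 58.39) = 0.2984/137.28 = 0.002174 hr

Final: 0.002174 hr


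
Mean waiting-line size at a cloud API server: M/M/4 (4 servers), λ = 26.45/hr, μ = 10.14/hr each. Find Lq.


a = λ/μ = 2.6085; ρ = a/4 = 0.6521
P₀ = 0.064459
Lq = P₀·a^c·ρ / (c!·(1−ρ)²) = 0.064459·46.29679·0.6521/(24·0.12102)
= 0.67003

Final: 0.67003


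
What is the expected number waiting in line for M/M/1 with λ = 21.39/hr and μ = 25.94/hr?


ρ = 21.39/25.94 = 0.8246
Lq = ρ²/(1−ρ) = 0.6800/0.1754 = 3.8765

Final: 3.8765


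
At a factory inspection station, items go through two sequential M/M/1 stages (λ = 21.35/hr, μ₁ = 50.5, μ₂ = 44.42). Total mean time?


Each node sees arrival rate λ = 21.35/hr (tandem ⇒ throughput preserved).
W₁ = 1/(μ₁−λ) = 1/(50.5−21.35) = 0.03431 hr
W₂ = 1/(μ₂−λ) = 1/(44.42−21.35) = 0.04335 hr
W_total = W₁ + W₂ = 0.03431 + 0.04335 = 0.07765 hr

Final: 0.07765 hr


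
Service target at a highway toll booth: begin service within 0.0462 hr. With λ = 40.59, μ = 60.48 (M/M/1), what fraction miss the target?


ρ = 40.59/60.48 = 0.6711
P(Wq > t) = ρ·e^{−(μ−λ)t} = 0.6711·e^{−0.9189}
= 0.6711·0.398950 = 0.267748

Final: 0.267748


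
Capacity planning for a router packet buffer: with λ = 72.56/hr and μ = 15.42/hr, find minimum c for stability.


Stability requires cμ > λ ⇔ c > λ/μ.
λ/μ = 72.56/15.42 = 4.7056
Minimum integer c = ⌊4.7056⌋ + 1 = 5
Check: 5·15.42 = 77.10 > 72.56, while 4·15.42 = 61.68 ≤ 72.56

Final: 5 servers


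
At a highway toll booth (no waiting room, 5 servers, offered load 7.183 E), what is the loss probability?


B(c,a) = (a^c/c!) / Σ_{k=0}^{c} a^k/k!
a^5/5! = 159.348539
Σ terms (k=0..5): 1.00000 + 7.18300 + 25.79774 + 61.76840 + 110.92060 + 159.34854 = 366.018287
B = 159.348539/366.018287 = 0.435357

Final: 0.435357


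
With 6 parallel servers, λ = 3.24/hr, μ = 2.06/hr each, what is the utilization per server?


ρ = λ/(cμ) = 3.24/(6·2.06) = 3.24/12.36 = 0.2621

Final: 0.2621


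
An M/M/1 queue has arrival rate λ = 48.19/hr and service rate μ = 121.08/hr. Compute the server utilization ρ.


ρ = λ/μ = 48.19/121.08 = 0.3980

Final: 0.3980


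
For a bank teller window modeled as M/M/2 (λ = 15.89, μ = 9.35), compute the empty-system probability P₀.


a = λ/μ = 15.89/9.35 = 1.6995; ρ = a/c = 0.8497
Σ_{k=0}^{1} a^k/k! (terms k=0..1) = 1.00000 + 1.69947 = 2.69947
Tail: a^2/(2!(1−ρ)) = 2.88818/(2·0.1503) = 9.61014
P₀ = 1/(2.69947 + 9.61014) = 1/12.30961 = 0.081237

Final: 0.081237


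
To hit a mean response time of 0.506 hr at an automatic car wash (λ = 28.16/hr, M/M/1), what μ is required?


W = 1/(μ−λ) ⇒ μ − λ = 1/W = 1/0.506 = 1.9763
μ = λ + 1/W = 28.16 + 1.9763 = 30.1363 per hr

Final: 30.1363 /hr


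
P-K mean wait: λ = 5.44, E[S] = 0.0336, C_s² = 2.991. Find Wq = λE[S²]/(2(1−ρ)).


ρ = λ·E[S] = 5.44·0.0336 = 0.1828
E[S²] = E[S]²(1+C_s²) = 0.0336²·(1+2.991) = 0.004506
Wq = λ·E[S²]/(2(1−ρ)) = 5.44·0.004506/(2·0.8172) = 0.01500 hr

Final: 0.01500 hr


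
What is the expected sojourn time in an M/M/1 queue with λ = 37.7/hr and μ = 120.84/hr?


W = 1/(μ−λ) = 1/(120.84 − 37.7) = 1/83.14 = 0.01203 hr

Final: 0.01203 hr


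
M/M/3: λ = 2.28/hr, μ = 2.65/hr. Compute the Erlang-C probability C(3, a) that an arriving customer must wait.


a = λ/μ = 0.8604; ρ = a/3 = 0.2868
P₀ = 0.420285 (from M/M/c formula)
C(c,a) = [a^c/(c!(1−ρ))]·P₀ = [0.63689/(6·0.7132)]·0.420285
= 0.14883·0.420285 = 0.062552

Final: 0.062552


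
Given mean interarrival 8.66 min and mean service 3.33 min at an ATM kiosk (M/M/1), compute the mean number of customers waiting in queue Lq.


λ = 60/8.66 = 6.9284 /hr
μ = 60/3.33 = 18.0180 /hr
ρ = λ/μ = 6.9284/18.0180 = 0.3845
Lq = ρ²/(1−ρ) = 0.1479/0.6155 = 0.2402

Final: 0.2402


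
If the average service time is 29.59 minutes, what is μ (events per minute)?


μ = 1/(service time) in consistent units.
1 minute = 1 min, so μ = 1/29.59 = 0.03380 per minute

Final: 0.03380 /min


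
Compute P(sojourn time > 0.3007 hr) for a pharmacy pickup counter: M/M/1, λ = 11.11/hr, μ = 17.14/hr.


W ~ Exponential(μ−λ) for M/M/1.
μ − λ = 17.14 − 11.11 = 6.0300
P(W > t) = e^{−(μ−λ)t} = e^{−1.8132} = 0.163128

Final: 0.163128


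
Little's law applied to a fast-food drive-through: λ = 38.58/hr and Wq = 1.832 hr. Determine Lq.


Lq = λWq = 38.58·1.832 = 70.6786

Final: 70.6786


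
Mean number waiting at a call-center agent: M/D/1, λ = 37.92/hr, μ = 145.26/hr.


ρ = 37.92/145.26 = 0.2610
M/D/1: Lq = ρ²/(2(1−ρ)) = 0.06815/(2·0.7390) = 0.04611

Final: 0.04611


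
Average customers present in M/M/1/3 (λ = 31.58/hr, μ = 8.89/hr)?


ρ = 31.58/8.89 = 3.5523
L = ρ[1 − (K+1)ρ^K + Kρ^(K+1)] / [(1−ρ)(1−ρ^(K+1))]
Numerator: 3.5523·(1 − 4·44.826114 + 3·159.236073) = 1063.573769
Denominator: (-2.5523)·(-158.236073) = 403.866873
L = 1063.573769/403.866873 = 2.6335

Final: 2.6335


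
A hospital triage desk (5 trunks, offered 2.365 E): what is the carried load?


B(5,2.365) = 0.059940 (Erlang-B)
Carried load = a(1 − B) = 2.365·(1 − 0.059940) = 2.365·0.940060 = 2.2232 E

Final: 2.2232 Erlangs


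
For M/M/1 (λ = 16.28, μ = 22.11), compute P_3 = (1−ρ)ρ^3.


ρ = 16.28/22.11 = 0.7363
P_n = (1−ρ)·ρ^n = (1 − 0.7363)·0.7363^3 = 0.2637·0.399206 = 0.105263

Final: 0.105263


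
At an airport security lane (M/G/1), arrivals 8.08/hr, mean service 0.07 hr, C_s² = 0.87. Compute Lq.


ρ = λ·E[S] = 8.08·0.07 = 0.5656
Lq = ρ²(1+C_s²)/(2(1−ρ)) = 0.3199·(1+0.87)/(2·0.4344)
= 0.3199·1.8700/0.8688 = 0.68856

Final: 0.68856


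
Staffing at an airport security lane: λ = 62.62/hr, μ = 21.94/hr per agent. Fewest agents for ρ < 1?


Stability requires cμ > λ ⇔ c > λ/μ.
λ/μ = 62.62/21.94 = 2.8541
Minimum integer c = ⌊2.8541⌋ + 1 = 3
Check: 3·21.94 = 65.82 > 62.62, while 2·21.94 = 43.88 ≤ 62.62

Final: 3 servers


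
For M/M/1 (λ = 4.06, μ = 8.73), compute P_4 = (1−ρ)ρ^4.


ρ = 4.06/8.73 = 0.4651
P_n = (1−ρ)·ρ^n = (1 − 0.4651)·0.4651^4 = 0.5349·0.046779 = 0.025024

Final: 0.025024


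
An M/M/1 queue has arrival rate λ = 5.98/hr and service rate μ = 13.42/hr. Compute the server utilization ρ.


ρ = λ/μ = 5.98/13.42 = 0.4456

Final: 0.4456


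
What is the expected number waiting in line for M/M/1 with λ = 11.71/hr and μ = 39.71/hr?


ρ = 11.71/39.71 = 0.2949
Lq = ρ²/(1−ρ) = 0.08696/0.7051 = 0.1233

Final: 0.1233


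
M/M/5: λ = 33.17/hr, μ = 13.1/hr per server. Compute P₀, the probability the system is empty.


a = λ/μ = 33.17/13.1 = 2.5321; ρ = a/c = 0.5064
Σ_{k=0}^{4} a^k/k! (terms k=0..4) = 1.00000 + 2.53206 + 3.20567 + 2.70565 + 1.71272 = 11.15609
Tail: a^5/(5!(1−ρ)) = 104.08086/(120·0.4936) = 1.75722
P₀ = 1/(11.15609 + 1.75722) = 1/12.91331 = 0.077439

Final: 0.077439


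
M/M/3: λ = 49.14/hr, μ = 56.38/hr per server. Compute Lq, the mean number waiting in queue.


a = λ/μ = 0.8716; ρ = a/3 = 0.2905
P₀ = 0.415462
Lq = P₀·a^c·ρ / (c!·(1−ρ)²) = 0.415462·0.66211·0.2905/(6·0.50335)
= 0.02646

Final: 0.02646


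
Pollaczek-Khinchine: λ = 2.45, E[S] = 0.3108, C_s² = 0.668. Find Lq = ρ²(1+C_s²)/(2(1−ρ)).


ρ = λ·E[S] = 2.45·0.3108 = 0.7615
Lq = ρ²(1+C_s²)/(2(1−ρ)) = 0.5798·(1+0.668)/(2·0.2385)
= 0.5798·1.6680/0.4771 = 2.02721

Final: 2.02721


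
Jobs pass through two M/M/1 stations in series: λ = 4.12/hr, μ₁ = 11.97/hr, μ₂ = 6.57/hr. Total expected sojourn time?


Each node sees arrival rate λ = 4.12/hr (tandem ⇒ throughput preserved).
W₁ = 1/(μ₁−λ) = 1/(11.97−4.12) = 0.12739 hr
W₂ = 1/(μ₂−λ) = 1/(6.57−4.12) = 0.40816 hr
W_total = W₁ + W₂ = 0.12739 + 0.40816 = 0.53555 hr

Final: 0.53555 hr


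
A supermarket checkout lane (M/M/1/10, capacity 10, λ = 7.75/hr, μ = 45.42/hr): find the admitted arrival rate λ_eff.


ρ = 0.1706; P_K = (1−ρ)ρ^10/(1−ρ^11) = 0.00000001735
λ_eff = λ(1 − P_K) = 7.75·(1 − 0.00000001735) = 7.75·1.000000 = 7.7500 /hr

Final: 7.7500 /hr


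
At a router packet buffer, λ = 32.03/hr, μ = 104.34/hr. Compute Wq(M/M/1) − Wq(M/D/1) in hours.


ρ = 32.03/104.34 = 0.3070
Wq(M/M/1) = ρ/(μ−λ) = 0.3070/72.31 = 0.004245 hr
Wq(M/D/1) = ρ/(2(μ−λ)) = 0.002123 hr
Savings = 0.004245 − 0.002123 = 0.002123 hr

Final: 0.002123 hr


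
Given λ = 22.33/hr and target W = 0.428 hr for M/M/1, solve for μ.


W = 1/(μ−λ) ⇒ μ − λ = 1/W = 1/0.428 = 2.3364
μ = λ + 1/W = 22.33 + 2.3364 = 24.6664 per hr

Final: 24.6664 /hr


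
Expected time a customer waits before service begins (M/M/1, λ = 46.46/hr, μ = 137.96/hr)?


ρ = 46.46/137.96 = 0.3368
Wq = ρ/(μ−λ) = 0.3368/(137.96 − 46.46) = 0.3368/91.50 = 0.003680 hr

Final: 0.003680 hr


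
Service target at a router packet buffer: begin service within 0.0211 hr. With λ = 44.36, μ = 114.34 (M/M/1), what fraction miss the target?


ρ = 44.36/114.34 = 0.3880
P(Wq > t) = ρ·e^{−(μ−λ)t} = 0.3880·e^{−1.4766}
= 0.3880·0.228418 = 0.088618

Final: 0.088618


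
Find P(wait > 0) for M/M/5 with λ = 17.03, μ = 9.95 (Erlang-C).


a = λ/μ = 1.7116; ρ = a/5 = 0.3423
P₀ = 0.179999 (from M/M/c formula)
C(c,a) = [a^c/(c!(1−ρ))]·P₀ = [14.68784/(120·0.6577)]·0.179999
= 0.18610·0.179999 = 0.033499

Final: 0.033499


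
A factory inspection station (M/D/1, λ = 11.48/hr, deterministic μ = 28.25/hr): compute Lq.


ρ = 11.48/28.25 = 0.4064
M/D/1: Lq = ρ²/(2(1−ρ)) = 0.1651/(2·0.5936) = 0.13909

Final: 0.13909


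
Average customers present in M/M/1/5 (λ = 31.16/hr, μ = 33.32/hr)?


ρ = 31.16/33.32 = 0.9352
L = ρ[1 − (K+1)ρ^K + Kρ^(K+1)] / [(1−ρ)(1−ρ^(K+1))]
Numerator: 0.9352·(1 − 6·0.715257 + 5·0.668890) = 0.049477
Denominator: (0.06483)·(0.331110) = 0.021465
L = 0.049477/0.021465 = 2.3051

Final: 2.3051


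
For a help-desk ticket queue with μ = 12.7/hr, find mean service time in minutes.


Mean service time = 1/μ = 1/12.7 hour = 0.07874 hour
In minutes: 0.07874 × 60 = 4.7244 min

Final: 4.7244 min


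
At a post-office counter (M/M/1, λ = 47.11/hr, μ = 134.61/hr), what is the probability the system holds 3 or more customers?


ρ = 47.11/134.61 = 0.3500
P(N ≥ n) = ρ^n = 0.3500^3 = 0.042865

Final: 0.042865


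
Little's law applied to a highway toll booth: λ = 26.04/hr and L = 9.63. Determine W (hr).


W = L/λ = 9.63/26.04 = 0.3698 hr

Final: 0.3698 hr


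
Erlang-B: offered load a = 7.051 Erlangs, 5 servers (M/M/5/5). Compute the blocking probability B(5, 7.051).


B(c,a) = (a^c/c!) / Σ_{k=0}^{c} a^k/k!
a^5/5! = 145.235347
Σ terms (k=0..5): 1.00000 + 7.05100 + 24.85830 + 58.42529 + 102.98918 + 145.23535 = 339.559124
B = 145.235347/339.559124 = 0.427717

Final: 0.427717


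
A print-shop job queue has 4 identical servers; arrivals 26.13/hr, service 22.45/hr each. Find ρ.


ρ = λ/(cμ) = 26.13/(4·22.45) = 26.13/89.80 = 0.2910

Final: 0.2910


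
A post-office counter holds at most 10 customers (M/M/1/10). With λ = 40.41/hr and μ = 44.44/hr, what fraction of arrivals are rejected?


ρ = λ/μ = 40.41/44.44 = 0.9093
P_K = (1−ρ)ρ^K/(1−ρ^(K+1)) = (0.09068·0.386499)/(1 − 0.351449)
= 0.035049/0.648551 = 0.054042

Final: 0.054042


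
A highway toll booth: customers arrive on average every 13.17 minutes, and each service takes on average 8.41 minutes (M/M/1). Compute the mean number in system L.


λ = 60/13.17 = 4.5558 /hr
μ = 60/8.41 = 7.1344 /hr
ρ = λ/μ = 4.5558/7.1344 = 0.6386
L = ρ/(1−ρ) = 0.6386/0.3614 = 1.7668

Final: 1.7668


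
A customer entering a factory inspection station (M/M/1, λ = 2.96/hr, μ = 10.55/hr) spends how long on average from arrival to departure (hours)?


W = 1/(μ−λ) = 1/(10.55 − 2.96) = 1/7.59 = 0.1318 hr

Final: 0.1318 hr


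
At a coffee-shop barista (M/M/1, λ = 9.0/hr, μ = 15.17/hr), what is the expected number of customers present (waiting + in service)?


ρ = λ/μ = 9.0/15.17 = 0.5933
L = ρ/(1−ρ) = 0.5933/(1 − 0.5933) = 0.5933/0.4067 = 1.4587

Final: 1.4587


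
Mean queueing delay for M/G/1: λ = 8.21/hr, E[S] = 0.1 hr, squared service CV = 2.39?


ρ = λ·E[S] = 8.21·0.1 = 0.8210
E[S²] = E[S]²(1+C_s²) = 0.1²·(1+2.39) = 0.033900
Wq = λ·E[S²]/(2(1−ρ)) = 8.21·0.033900/(2·0.1790) = 0.77743 hr

Final: 0.77743 hr


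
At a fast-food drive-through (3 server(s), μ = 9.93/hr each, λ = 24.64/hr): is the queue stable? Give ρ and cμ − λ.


Total capacity cμ = 3·9.93 = 29.79/hr
ρ = λ/(cμ) = 24.64/29.79 = 0.8271
Stable ⇔ ρ < 1: YES
Spare capacity = cμ − λ = 29.79 − 24.64 = 5.15/hr

Final: ρ = 0.8271; stable; margin = 5.15/hr


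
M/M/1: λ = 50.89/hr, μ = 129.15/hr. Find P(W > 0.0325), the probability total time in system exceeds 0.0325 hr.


W ~ Exponential(μ−λ) for M/M/1.
μ − λ = 129.15 − 50.89 = 78.2600
P(W > t) = e^{−(μ−λ)t} = e^{−2.5435} = 0.078595

Final: 0.078595


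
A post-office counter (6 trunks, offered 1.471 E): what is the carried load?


B(6,1.471) = 0.003235 (Erlang-B)
Carried load = a(1 − B) = 1.471·(1 − 0.003235) = 1.471·0.996765 = 1.4662 E

Final: 1.4662 Erlangs


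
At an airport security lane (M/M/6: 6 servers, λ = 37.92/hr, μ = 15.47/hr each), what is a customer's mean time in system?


a = 2.4512; ρ = 0.4085; P₀ = 0.085757
Lq = P₀·a^c·ρ/(c!(1−ρ)²) = 0.03017
Wq = Lq/λ = 0.03017/37.92 = 0.0007956 hr
W = Wq + 1/μ = 0.0007956 + 0.06464 = 0.06544 hr

Final: 0.06544 hr


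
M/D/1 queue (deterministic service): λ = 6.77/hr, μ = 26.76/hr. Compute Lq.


ρ = 6.77/26.76 = 0.2530
M/D/1: Lq = ρ²/(2(1−ρ)) = 0.06400/(2·0.7470) = 0.04284

Final: 0.04284


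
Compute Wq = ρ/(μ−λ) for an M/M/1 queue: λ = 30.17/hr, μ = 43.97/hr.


ρ = 30.17/43.97 = 0.6861
Wq = ρ/(μ−λ) = 0.6861/(43.97 − 30.17) = 0.6861/13.80 = 0.04972 hr

Final: 0.04972 hr


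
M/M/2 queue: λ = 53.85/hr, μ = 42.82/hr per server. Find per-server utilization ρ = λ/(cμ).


ρ = λ/(cμ) = 53.85/(2·42.82) = 53.85/85.64 = 0.6288

Final: 0.6288


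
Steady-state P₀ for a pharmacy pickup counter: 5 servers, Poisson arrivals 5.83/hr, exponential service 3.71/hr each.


a = λ/μ = 5.83/3.71 = 1.5714; ρ = a/c = 0.3143
Σ_{k=0}^{4} a^k/k! (terms k=0..4) = 1.00000 + 1.57143 + 1.23469 + 0.64674 + 0.25408 = 4.70695
Tail: a^5/(5!(1−ρ)) = 9.58238/(120·0.6857) = 0.11645
P₀ = 1/(4.70695 + 0.11645) = 1/4.82340 = 0.207323

Final: 0.207323


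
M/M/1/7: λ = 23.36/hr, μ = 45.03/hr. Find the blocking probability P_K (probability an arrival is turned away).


ρ = λ/μ = 23.36/45.03 = 0.5188
P_K = (1−ρ)ρ^K/(1−ρ^(K+1)) = (0.4812·0.010111)/(1 − 0.005245)
= 0.004866/0.994755 = 0.004891

Final: 0.004891


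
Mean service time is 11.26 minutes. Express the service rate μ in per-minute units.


μ = 1/(service time) in consistent units.
1 minute = 1 min, so μ = 1/11.26 = 0.08881 per minute

Final: 0.08881 /min


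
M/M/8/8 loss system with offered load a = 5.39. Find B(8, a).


B(c,a) = (a^c/c!) / Σ_{k=0}^{c} a^k/k!
a^8/8! = 17.668090
Σ terms (k=0..8): 1.00000 + 5.39000 + 14.52605 + 26.09847 + 35.16769 + 37.91077 + 34.05651 + 26.22351 + 17.66809 = 198.041082
B = 17.668090/198.041082 = 0.089214

Final: 0.089214


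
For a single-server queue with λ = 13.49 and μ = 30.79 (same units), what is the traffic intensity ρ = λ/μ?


ρ = λ/μ = 13.49/30.79 = 0.4381

Final: 0.4381


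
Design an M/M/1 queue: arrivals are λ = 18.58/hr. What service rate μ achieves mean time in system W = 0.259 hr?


W = 1/(μ−λ) ⇒ μ − λ = 1/W = 1/0.259 = 3.8610
μ = λ + 1/W = 18.58 + 3.8610 = 22.4410 per hr

Final: 22.4410 /hr


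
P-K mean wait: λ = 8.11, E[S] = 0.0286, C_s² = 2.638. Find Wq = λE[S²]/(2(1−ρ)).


ρ = λ·E[S] = 8.11·0.0286 = 0.2319
E[S²] = E[S]²(1+C_s²) = 0.0286²·(1+2.638) = 0.002976
Wq = λ·E[S²]/(2(1−ρ)) = 8.11·0.002976/(2·0.7681) = 0.01571 hr

Final: 0.01571 hr


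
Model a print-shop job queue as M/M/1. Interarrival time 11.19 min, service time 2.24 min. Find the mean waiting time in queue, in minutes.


λ = 60/11.19 = 5.3619 /hr
μ = 60/2.24 = 26.7857 /hr
ρ = λ/μ = 5.3619/26.7857 = 0.2002
Wq = ρ/(μ−λ) = 0.2002/(26.7857−5.3619) = 0.009344 hr
In minutes: 0.009344·60 = 0.5606 min

Final: 0.5606 min


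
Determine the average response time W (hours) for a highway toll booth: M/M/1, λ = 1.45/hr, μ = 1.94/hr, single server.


W = 1/(μ−λ) = 1/(1.94 − 1.45) = 1/0.4900 = 2.0408 hr

Final: 2.0408 hr


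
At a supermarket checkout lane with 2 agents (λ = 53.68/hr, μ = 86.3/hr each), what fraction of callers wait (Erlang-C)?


a = λ/μ = 0.6220; ρ = a/2 = 0.3110
P₀ = 0.525544 (from M/M/c formula)
C(c,a) = [a^c/(c!(1−ρ))]·P₀ = [0.38690/(2·0.6890)]·0.525544
= 0.28078·0.525544 = 0.147560

Final: 0.147560


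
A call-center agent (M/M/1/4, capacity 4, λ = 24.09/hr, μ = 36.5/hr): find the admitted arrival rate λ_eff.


ρ = 0.6600; P_K = (1−ρ)ρ^4/(1−ρ^5) = 0.073750
λ_eff = λ(1 − P_K) = 24.09·(1 − 0.073750) = 24.09·0.926250 = 22.3134 /hr

Final: 22.3134 /hr


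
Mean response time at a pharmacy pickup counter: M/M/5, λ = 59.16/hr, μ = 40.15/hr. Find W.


a = 1.4735; ρ = 0.2947; P₀ = 0.228797
Lq = P₀·a^c·ρ/(c!(1−ρ)²) = 0.007845
Wq = Lq/λ = 0.007845/59.16 = 0.0001326 hr
W = Wq + 1/μ = 0.0001326 + 0.02491 = 0.02504 hr

Final: 0.02504 hr


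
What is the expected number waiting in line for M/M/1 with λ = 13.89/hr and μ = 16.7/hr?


ρ = 13.89/16.7 = 0.8317
Lq = ρ²/(1−ρ) = 0.6918/0.1683 = 4.1113

Final: 4.1113


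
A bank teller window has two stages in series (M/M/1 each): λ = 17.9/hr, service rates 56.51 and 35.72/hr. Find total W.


Each node sees arrival rate λ = 17.9/hr (tandem ⇒ throughput preserved).
W₁ = 1/(μ₁−λ) = 1/(56.51−17.9) = 0.02590 hr
W₂ = 1/(μ₂−λ) = 1/(35.72−17.9) = 0.05612 hr
W_total = W₁ + W₂ = 0.02590 + 0.05612 = 0.08202 hr

Final: 0.08202 hr


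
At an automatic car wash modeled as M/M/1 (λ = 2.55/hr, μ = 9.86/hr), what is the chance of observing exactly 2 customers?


ρ = 2.55/9.86 = 0.2586
P_n = (1−ρ)·ρ^n = (1 − 0.2586)·0.2586^2 = 0.7414·0.066885 = 0.049587

Final: 0.049587


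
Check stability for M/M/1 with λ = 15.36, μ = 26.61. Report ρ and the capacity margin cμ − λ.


Total capacity cμ = 1·26.61 = 26.61/hr
ρ = λ/(cμ) = 15.36/26.61 = 0.5772
Stable ⇔ ρ < 1: YES
Spare capacity = cμ − λ = 26.61 − 15.36 = 11.25/hr

Final: ρ = 0.5772; stable; margin = 11.25/hr


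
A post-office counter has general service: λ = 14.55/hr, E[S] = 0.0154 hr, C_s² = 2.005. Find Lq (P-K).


ρ = λ·E[S] = 14.55·0.0154 = 0.2241
Lq = ρ²(1+C_s²)/(2(1−ρ)) = 0.05021·(1+2.005)/(2·0.7759)
= 0.05021·3.0050/1.5519 = 0.09722

Final: 0.09722


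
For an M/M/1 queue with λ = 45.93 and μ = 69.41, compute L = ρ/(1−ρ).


ρ = λ/μ = 45.93/69.41 = 0.6617
L = ρ/(1−ρ) = 0.6617/(1 − 0.6617) = 0.6617/0.3383 = 1.9561

Final: 1.9561


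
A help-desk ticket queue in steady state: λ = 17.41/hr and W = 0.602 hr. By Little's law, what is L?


L = λW = 17.41·0.602 = 10.4808

Final: 10.4808


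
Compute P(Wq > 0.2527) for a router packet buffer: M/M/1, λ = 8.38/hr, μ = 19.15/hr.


ρ = 8.38/19.15 = 0.4376
P(Wq > t) = ρ·e^{−(μ−λ)t} = 0.4376·e^{−2.7216}
= 0.4376·0.065771 = 0.028781

Final: 0.028781


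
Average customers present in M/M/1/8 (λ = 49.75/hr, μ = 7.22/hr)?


ρ = 49.75/7.22 = 6.8906
L = ρ[1 − (K+1)ρ^K + Kρ^(K+1)] / [(1−ρ)(1−ρ^(K+1))]
Numerator: 6.8906·(1 − 9·5082145.564473 + 8·35018939.311982) = 1615236456.984234
Denominator: (-5.8906)·(-35018938.311982) = 206281917.785122
L = 1615236456.984234/206281917.785122 = 7.8302

Final: 7.8302


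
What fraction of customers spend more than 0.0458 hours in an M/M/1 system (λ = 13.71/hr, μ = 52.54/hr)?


W ~ Exponential(μ−λ) for M/M/1.
μ − λ = 52.54 − 13.71 = 38.8300
P(W > t) = e^{−(μ−λ)t} = e^{−1.7784} = 0.168906

Final: 0.168906


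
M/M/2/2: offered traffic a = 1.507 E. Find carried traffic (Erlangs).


B(2,1.507) = 0.311741 (Erlang-B)
Carried load = a(1 − B) = 1.507·(1 − 0.311741) = 1.507·0.688259 = 1.0372 E

Final: 1.0372 Erlangs


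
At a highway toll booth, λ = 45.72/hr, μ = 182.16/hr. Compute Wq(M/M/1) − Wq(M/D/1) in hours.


ρ = 45.72/182.16 = 0.2510
Wq(M/M/1) = ρ/(μ−λ) = 0.2510/136.44 = 0.001840 hr
Wq(M/D/1) = ρ/(2(μ−λ)) = 0.0009198 hr
Savings = 0.001840 − 0.0009198 = 0.0009198 hr

Final: 0.0009198 hr


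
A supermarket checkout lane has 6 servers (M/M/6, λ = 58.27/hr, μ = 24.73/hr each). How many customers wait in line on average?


a = λ/μ = 2.3562; ρ = a/6 = 0.3927
P₀ = 0.094398
Lq = P₀·a^c·ρ / (c!·(1−ρ)²) = 0.094398·171.12971·0.3927/(720·0.36880)
= 0.02389

Final: 0.02389


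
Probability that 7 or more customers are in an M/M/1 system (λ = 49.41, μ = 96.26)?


ρ = 49.41/96.26 = 0.5133
P(N ≥ n) = ρ^n = 0.5133^7 = 0.009388

Final: 0.009388


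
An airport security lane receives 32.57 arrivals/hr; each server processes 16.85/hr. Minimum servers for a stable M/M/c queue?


Stability requires cμ > λ ⇔ c > λ/μ.
λ/μ = 32.57/16.85 = 1.9329
Minimum integer c = ⌊1.9329⌋ + 1 = 2
Check: 2·16.85 = 33.70 > 32.57, while 1·16.85 = 16.85 ≤ 32.57

Final: 2 servers


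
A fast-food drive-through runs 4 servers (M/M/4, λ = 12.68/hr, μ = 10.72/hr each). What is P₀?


a = λ/μ = 12.68/10.72 = 1.1828; ρ = a/c = 0.2957
Σ_{k=0}^{3} a^k/k! (terms k=0..3) = 1.00000 + 1.18284 + 0.69955 + 0.27582 = 3.15820
Tail: a^4/(4!(1−ρ)) = 1.95748/(24·0.7043) = 0.11581
P₀ = 1/(3.15820 + 0.11581) = 1/3.27401 = 0.305436

Final: 0.305436


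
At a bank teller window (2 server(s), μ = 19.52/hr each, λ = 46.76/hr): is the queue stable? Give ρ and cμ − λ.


Total capacity cμ = 2·19.52 = 39.04/hr
ρ = λ/(cμ) = 46.76/39.04 = 1.1977
Stable ⇔ ρ < 1: NO
Spare capacity = cμ − λ = 39.04 − 46.76 = -7.72/hr

Final: ρ = 1.1977; unstable; margin = -7.72/hr


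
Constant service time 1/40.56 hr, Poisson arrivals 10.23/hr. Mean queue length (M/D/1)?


ρ = 10.23/40.56 = 0.2522
M/D/1: Lq = ρ²/(2(1−ρ)) = 0.06361/(2·0.7478) = 0.04254

Final: 0.04254
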